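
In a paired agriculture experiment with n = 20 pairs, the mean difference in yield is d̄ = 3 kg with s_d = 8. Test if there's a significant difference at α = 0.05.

t = d̄/(s_d/√n) = 3/(8/√20) = 1.677. df = 19, critical t = ±2.093. Fail to reject H₀.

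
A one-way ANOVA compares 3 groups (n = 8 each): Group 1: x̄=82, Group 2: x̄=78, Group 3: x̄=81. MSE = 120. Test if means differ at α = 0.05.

Grand mean = 80.33. SS_between = 69.33, MS_between = 34.67. F = 0.289, F_crit ≈ 3.467. Fail to reject H₀.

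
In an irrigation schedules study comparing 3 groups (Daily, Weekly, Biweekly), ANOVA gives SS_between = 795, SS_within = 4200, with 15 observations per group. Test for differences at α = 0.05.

df_between = 2, df_within = 42. F = MS_between/MS_within = 397.5/100.0 = 3.975. F_crit ≈ 3.22. Reject H₀. At least one mean differs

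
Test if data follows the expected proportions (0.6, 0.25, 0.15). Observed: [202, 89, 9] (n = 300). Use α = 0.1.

Expected: [180.0, 75.0, 45.0]. χ² = 34.102. df = 2, critical = 4.605. Reject H₀.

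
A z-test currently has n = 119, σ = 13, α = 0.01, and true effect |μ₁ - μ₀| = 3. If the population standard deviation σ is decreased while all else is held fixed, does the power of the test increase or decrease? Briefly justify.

Power increases: a smaller σ shrinks the standard error σ/√n, moving the sampling distribution under H₁ further from the critical value.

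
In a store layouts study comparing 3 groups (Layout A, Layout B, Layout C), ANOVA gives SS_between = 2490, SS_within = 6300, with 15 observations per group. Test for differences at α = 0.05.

df_between = 2, df_within = 42. F = MS_between/MS_within = 1245.0/150.0 = 8.3. F_crit ≈ 3.22. Reject H₀. At least one mean differs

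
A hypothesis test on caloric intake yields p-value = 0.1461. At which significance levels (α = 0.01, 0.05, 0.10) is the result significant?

p = 0.1461. Not significant at any of the given levels.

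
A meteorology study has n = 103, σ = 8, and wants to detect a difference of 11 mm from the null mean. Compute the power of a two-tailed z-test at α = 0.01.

SE = σ/√n = 8/√103 = 0.788. Non-centrality λ = d/SE = 11/0.788 = 13.955. Power ≈ Φ(λ - z_{α/2}) = Φ(13.955 - 2.576) = Φ(11.379) = 1.0.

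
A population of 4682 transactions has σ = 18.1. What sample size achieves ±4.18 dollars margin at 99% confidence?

Without FPC: n₀ = (2.576×18.1/4.18)² = 124.422. With FPC: n = n₀N/(n₀+N-1) = 121.2 → n = 122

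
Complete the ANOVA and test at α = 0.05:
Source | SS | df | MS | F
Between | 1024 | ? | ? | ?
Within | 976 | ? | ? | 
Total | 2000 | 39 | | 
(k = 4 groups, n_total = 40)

df_between = 3, df_within = 36. MS_between = 341.33, MS_within = 27.11. F = 12.59, F_crit ≈ 2.866. Reject H₀.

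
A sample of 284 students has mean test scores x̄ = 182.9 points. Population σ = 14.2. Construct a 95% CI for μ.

CI = x̄ ± z*(σ/√n) = 182.9 ± 1.96(14.2/√284) = 182.9 ± 1.65 = (181.25, 184.55)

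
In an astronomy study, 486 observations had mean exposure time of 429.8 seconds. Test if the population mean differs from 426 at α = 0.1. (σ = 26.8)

z = (x̄ - μ₀)/(σ/√n) = (429.8 - 426)/(26.8/√486) = 3.126. Critical value: ±1.645. Since |3.126| > 1.645, Reject H₀.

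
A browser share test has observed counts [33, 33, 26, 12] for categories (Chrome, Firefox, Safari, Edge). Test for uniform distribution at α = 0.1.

Expected = 26 each. χ² = Σ(O-E)²/E = 11.308. df = 3, critical value = 6.251. Reject H₀.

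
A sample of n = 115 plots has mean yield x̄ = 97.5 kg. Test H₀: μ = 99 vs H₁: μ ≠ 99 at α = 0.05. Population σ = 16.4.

z = (x̄ - μ₀)/(σ/√n) = (97.5 - 99)/(16.4/√115) = -0.981. Critical value: ±1.96. Since |-0.981| ≤ 1.96, Fail to reject H₀.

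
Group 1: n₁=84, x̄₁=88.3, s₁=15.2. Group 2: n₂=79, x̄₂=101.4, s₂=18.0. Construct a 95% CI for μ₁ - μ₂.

Difference = -13.1. SE = √(15.2²/84 + 18.0²/79) = 2.618. CI = (-18.23, -7.97)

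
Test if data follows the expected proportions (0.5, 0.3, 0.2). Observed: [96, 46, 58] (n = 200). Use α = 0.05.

Expected: [100.0, 60.0, 40.0]. χ² = 11.527. df = 2, critical = 5.991. Reject H₀.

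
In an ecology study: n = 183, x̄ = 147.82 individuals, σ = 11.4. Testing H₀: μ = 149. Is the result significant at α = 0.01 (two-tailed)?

z = (147.82 - 149)/(11.4/√183) = -1.4. Since |z| ≤ 2.576, not significant at α = 0.01.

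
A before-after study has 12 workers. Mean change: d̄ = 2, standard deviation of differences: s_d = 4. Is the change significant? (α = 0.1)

t = d̄/(s_d/√n) = 2/(4/√12) = 1.732. df = 11, critical t = ±1.796. Fail to reject H₀.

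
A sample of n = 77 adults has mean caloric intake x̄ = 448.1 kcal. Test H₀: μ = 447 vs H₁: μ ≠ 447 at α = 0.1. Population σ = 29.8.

z = (x̄ - μ₀)/(σ/√n) = (448.1 - 447)/(29.8/√77) = 0.324. Critical value: ±1.645. Since |0.324| ≤ 1.645, Fail to reject H₀.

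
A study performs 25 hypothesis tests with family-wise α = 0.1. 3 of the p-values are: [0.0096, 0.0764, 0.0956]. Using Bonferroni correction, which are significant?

Bonferroni α = 0.1/25 = 0.004. None of the given p-values are significant.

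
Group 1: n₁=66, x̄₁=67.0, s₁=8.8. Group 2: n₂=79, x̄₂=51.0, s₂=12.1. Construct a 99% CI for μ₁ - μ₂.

Difference = 16.0. SE = √(8.8²/66 + 12.1²/79) = 1.74. CI = (11.52, 20.48)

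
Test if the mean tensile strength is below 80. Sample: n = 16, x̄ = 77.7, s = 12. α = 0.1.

t = (77.7 - 80)/(12/√16) = -0.767, df = 15. Critical t = -1.341. Fail to reject H₀.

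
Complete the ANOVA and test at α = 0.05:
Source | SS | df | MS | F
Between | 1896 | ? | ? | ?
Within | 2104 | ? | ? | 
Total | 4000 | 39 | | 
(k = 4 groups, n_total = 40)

df_between = 3, df_within = 36. MS_between = 632.0, MS_within = 58.44. F = 10.814, F_crit ≈ 2.866. Reject H₀.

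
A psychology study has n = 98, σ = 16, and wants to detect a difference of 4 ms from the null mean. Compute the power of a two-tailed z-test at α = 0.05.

SE = σ/√n = 16/√98 = 1.616. Non-centrality λ = d/SE = 4/1.616 = 2.475. Power ≈ Φ(λ - z_{α/2}) = Φ(2.475 - 1.96) = Φ(0.515) = 0.697.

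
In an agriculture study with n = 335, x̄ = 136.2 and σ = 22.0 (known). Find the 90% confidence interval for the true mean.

CI = x̄ ± z*(σ/√n) = 136.2 ± 1.645(22.0/√335) = 136.2 ± 1.98 = (134.22, 138.18)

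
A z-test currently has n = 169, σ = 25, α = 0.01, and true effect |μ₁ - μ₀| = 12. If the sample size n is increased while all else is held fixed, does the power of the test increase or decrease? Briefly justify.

Power increases: a larger n shrinks the standard error σ/√n, moving the sampling distribution under H₁ further from the critical value.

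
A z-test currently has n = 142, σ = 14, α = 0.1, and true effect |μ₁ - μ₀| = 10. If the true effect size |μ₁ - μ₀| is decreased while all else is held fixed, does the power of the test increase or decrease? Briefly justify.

Power decreases: a smaller true effect decreases the non-centrality λ = |μ₁ - μ₀|/(σ/√n).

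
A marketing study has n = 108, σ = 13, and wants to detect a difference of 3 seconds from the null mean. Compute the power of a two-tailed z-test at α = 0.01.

SE = σ/√n = 13/√108 = 1.251. Non-centrality λ = d/SE = 3/1.251 = 2.398. Power ≈ Φ(λ - z_{α/2}) = Φ(2.398 - 2.576) = Φ(-0.178) = 0.429.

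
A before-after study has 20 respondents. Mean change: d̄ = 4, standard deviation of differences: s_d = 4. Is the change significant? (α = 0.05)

t = d̄/(s_d/√n) = 4/(4/√20) = 4.472. df = 19, critical t = ±2.093. Reject H₀.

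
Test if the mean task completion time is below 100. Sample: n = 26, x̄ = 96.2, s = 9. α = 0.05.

t = (96.2 - 100)/(9/√26) = -2.153, df = 25. Critical t = -1.708. Reject H₀.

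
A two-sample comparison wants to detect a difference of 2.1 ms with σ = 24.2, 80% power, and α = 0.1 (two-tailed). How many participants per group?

n per group = 2(z_α/2 + z_β)²σ²/d² = 2×(1.645 + 0.84)²×24.2²/2.1² = 1640.1 → n = 1641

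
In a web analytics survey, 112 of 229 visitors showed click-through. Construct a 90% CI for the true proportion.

p̂ = 0.489. CI = p̂ ± z*√(p̂(1-p̂)/n) = (0.435, 0.543)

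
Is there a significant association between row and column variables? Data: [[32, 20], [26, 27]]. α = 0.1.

χ² = 1.654. df = 1, critical = 2.706. Fail to reject H₀. No evidence of dependence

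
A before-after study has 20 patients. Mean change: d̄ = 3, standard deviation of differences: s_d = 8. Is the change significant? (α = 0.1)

t = d̄/(s_d/√n) = 3/(8/√20) = 1.677. df = 19, critical t = ±1.729. Fail to reject H₀.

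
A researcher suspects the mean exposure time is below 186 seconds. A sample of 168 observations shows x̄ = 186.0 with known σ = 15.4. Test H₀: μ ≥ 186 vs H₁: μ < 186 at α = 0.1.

z = 0.0. Critical value: -1.28. Fail to reject H₀.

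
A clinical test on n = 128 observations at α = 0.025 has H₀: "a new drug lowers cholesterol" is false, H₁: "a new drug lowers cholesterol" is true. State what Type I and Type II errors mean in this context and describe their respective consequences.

Type I (false positive): concluding that a new drug lowers cholesterol when it is not — approving an ineffective drug — patients take a useless medication and may skip effective alternatives. Type II (false negative): failing to conclude that a new drug lowers cholesterol when it is — shelving an effective drug — patients miss out on a treatment that would have helped. Which is costlier depends on domain priorities and is a judgement call rather than a statistical fact.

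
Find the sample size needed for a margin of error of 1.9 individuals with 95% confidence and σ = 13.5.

n = (z*σ/E)² = (1.96×13.5/1.9)² = 193.9 → n = 194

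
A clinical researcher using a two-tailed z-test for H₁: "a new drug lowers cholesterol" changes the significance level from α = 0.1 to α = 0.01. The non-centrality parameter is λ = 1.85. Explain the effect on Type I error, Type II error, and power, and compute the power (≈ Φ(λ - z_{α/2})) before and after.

Decreasing α from 0.1 to 0.01:
• Type I error rate decreases (α is the Type I rate by definition).
• Critical value moves from z_{α/2} = 1.645 to 2.576, so power = Φ(λ - z_{α/2}) goes from Φ(1.85 - 1.645) = 0.581 to Φ(1.85 - 2.576) = 0.234.
• Type II error rate β = 1 - power therefore increases (0.419 → 0.766).
Appropriate when false positives are costly — here, approving an ineffective drug — patients take a useless medication and may skip effective alternatives.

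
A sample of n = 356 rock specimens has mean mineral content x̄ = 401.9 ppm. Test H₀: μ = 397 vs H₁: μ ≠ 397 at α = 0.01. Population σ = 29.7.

z = (x̄ - μ₀)/(σ/√n) = (401.9 - 397)/(29.7/√356) = 3.113. Critical value: ±2.576. Since |3.113| > 2.576, Reject H₀.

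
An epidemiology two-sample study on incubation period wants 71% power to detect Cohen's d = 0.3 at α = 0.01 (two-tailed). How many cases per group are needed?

z_{α/2} = 2.576, z_β = Φ⁻¹(0.71) = 0.553. For small effect (d = 0.3): n per group = 2(z_{α/2} + z_β)²/d² = 2(2.576 + 0.553)²/0.3² = 217.6 → 218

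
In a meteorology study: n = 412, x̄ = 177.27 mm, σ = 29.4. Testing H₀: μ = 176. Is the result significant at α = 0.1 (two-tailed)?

z = (177.27 - 176)/(29.4/√412) = 0.877. Since |z| ≤ 1.645, not significant at α = 0.1.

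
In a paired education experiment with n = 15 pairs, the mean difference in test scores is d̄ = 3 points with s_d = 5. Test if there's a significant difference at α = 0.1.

t = d̄/(s_d/√n) = 3/(5/√15) = 2.324. df = 14, critical t = ±1.761. Reject H₀.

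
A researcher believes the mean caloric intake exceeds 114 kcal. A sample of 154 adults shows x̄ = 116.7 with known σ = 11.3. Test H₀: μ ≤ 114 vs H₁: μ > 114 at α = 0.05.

z = 2.965. Critical value: 1.645. Reject H₀.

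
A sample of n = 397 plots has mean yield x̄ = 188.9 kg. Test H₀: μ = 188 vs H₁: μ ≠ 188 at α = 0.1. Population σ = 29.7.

z = (x̄ - μ₀)/(σ/√n) = (188.9 - 188)/(29.7/√397) = 0.604. Critical value: ±1.645. Since |0.604| ≤ 1.645, Fail to reject H₀.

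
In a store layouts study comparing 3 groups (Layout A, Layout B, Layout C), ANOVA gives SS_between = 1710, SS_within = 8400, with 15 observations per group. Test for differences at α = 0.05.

df_between = 2, df_within = 42. F = MS_between/MS_within = 855.0/200.0 = 4.275. F_crit ≈ 3.22. Reject H₀. At least one mean differs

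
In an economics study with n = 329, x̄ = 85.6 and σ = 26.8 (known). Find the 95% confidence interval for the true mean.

CI = x̄ ± z*(σ/√n) = 85.6 ± 1.96(26.8/√329) = 85.6 ± 2.9 = (82.7, 88.5)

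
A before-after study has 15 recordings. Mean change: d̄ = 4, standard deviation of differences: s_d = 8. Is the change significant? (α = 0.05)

t = d̄/(s_d/√n) = 4/(8/√15) = 1.936. df = 14, critical t = ±2.145. Fail to reject H₀.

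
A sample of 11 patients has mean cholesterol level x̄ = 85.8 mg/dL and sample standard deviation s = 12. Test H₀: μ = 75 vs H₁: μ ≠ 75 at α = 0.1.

t = (x̄ - μ₀)/(s/√n) = (85.8 - 75)/(12/√11) = 2.985. df = 10, critical t = ±1.812. Reject H₀.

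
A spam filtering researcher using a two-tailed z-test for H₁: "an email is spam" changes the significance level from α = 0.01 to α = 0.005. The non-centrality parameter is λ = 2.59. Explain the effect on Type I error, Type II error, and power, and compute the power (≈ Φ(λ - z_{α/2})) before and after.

Decreasing α from 0.01 to 0.005:
• Type I error rate decreases (α is the Type I rate by definition).
• Critical value moves from z_{α/2} = 2.576 to 2.807, so power = Φ(λ - z_{α/2}) goes from Φ(2.59 - 2.576) = 0.506 to Φ(2.59 - 2.807) = 0.414.
• Type II error rate β = 1 - power therefore increases (0.494 → 0.586).
Appropriate when false positives are costly — here, a legitimate email is sent to the spam folder and the user misses it.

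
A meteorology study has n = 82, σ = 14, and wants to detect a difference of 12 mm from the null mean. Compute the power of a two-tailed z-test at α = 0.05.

SE = σ/√n = 14/√82 = 1.546. Non-centrality λ = d/SE = 12/1.546 = 7.762. Power ≈ Φ(λ - z_{α/2}) = Φ(7.762 - 1.96) = Φ(5.802) = 1.0.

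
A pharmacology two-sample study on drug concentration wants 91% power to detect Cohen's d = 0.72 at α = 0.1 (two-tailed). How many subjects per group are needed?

z_{α/2} = 1.645, z_β = Φ⁻¹(0.91) = 1.341. For medium effect (d = 0.72): n per group = 2(z_{α/2} + z_β)²/d² = 2(1.645 + 1.341)²/0.72² = 34.4 → 35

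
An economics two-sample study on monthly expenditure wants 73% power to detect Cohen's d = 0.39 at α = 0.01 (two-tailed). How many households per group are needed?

z_{α/2} = 2.576, z_β = Φ⁻¹(0.73) = 0.613. For small effect (d = 0.39): n per group = 2(z_{α/2} + z_β)²/d² = 2(2.576 + 0.613)²/0.39² = 133.7 → 134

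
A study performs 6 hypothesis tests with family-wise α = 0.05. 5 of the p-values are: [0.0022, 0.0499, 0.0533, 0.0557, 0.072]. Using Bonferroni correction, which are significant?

Bonferroni α = 0.05/6 = 0.00833. Significant p-values: [0.0022]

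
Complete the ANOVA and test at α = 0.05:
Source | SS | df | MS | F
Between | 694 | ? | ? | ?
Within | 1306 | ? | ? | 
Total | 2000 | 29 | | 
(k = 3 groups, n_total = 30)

df_between = 2, df_within = 27. MS_between = 347.0, MS_within = 48.37. F = 7.174, F_crit ≈ 3.354. Reject H₀.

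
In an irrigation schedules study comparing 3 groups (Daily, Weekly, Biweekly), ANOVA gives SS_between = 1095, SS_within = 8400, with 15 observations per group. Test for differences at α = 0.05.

df_between = 2, df_within = 42. F = MS_between/MS_within = 547.5/200.0 = 2.737. F_crit ≈ 3.22. Fail to reject H₀.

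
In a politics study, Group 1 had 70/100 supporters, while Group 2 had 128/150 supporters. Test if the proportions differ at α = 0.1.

p̂₁ = 0.7, p̂₂ = 0.853, pooled p̂ = 0.792. z = -2.926. Critical: ±1.645. Reject H₀.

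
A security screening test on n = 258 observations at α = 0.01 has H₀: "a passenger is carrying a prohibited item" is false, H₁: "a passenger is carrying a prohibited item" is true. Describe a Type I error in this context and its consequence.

Type I error: rejecting H₀ when it is true — concluding that a passenger is carrying a prohibited item when in fact it is not. Consequence: detaining an innocent passenger — delay and inconvenience.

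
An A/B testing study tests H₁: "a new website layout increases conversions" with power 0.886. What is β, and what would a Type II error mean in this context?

β = 1 - power = 1 - 0.886 = 0.114. A Type II error is failing to reject H₀ when H₀ is false (false negative) — here, failing to conclude that a new website layout increases conversions when in fact it is true. Consequence: discarding a layout that would have improved conversions — lost revenue.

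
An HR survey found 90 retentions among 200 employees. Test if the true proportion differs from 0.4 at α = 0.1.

p̂ = 0.45, p₀ = 0.4. z = (p̂ - p₀)/√(p₀(1-p₀)/n) = 1.443. Critical: ±1.645. Fail to reject H₀.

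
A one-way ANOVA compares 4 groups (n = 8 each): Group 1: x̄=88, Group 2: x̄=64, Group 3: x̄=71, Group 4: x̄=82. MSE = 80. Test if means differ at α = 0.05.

Grand mean = 76.25. SS_between = 2790.0, MS_between = 930.0. F = 11.625, F_crit ≈ 2.947. Reject H₀.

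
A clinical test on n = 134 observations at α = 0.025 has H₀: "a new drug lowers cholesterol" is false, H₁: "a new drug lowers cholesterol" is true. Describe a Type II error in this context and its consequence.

Type II error: failing to reject H₀ when it is false — concluding that a new drug lowers cholesterol is not supported when in fact it is. Consequence: shelving an effective drug — patients miss out on a treatment that would have helped.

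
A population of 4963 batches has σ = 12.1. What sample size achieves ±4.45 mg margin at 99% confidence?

Without FPC: n₀ = (2.576×12.1/4.45)² = 49.062. With FPC: n = n₀N/(n₀+N-1) = 48.6 → n = 49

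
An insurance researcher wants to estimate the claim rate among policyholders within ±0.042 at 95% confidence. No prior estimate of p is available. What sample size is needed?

Conservative approach: use p = 0.5 (maximizes p(1-p) = 0.25). n = z²(0.25)/E² = 1.96²×0.25/0.042² = 544.4 → n = 545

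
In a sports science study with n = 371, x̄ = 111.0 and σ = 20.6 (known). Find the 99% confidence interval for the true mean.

CI = x̄ ± z*(σ/√n) = 111.0 ± 2.576(20.6/√371) = 111.0 ± 2.76 = (108.24, 113.76)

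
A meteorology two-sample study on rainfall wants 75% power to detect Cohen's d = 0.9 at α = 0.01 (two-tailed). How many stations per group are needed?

z_{α/2} = 2.576, z_β = Φ⁻¹(0.75) = 0.674. For large effect (d = 0.9): n per group = 2(z_{α/2} + z_β)²/d² = 2(2.576 + 0.674)²/0.9² = 26.1 → 27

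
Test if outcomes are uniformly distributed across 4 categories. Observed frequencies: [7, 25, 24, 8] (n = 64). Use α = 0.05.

Expected = 16 each. χ² = Σ(O-E)²/E = 18.125. df = 3, critical value = 7.815. Reject H₀.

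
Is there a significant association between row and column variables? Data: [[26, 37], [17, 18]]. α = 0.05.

χ² = 0.487. df = 1, critical = 3.841. Fail to reject H₀. No evidence of dependence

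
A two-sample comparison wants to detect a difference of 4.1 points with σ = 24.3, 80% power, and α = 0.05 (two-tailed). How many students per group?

n per group = 2(z_α/2 + z_β)²σ²/d² = 2×(1.96 + 0.84)²×24.3²/4.1² = 550.8 → n = 551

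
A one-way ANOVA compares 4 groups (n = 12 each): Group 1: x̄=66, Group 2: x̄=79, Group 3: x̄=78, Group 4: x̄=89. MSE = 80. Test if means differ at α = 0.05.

Grand mean = 78.0. SS_between = 3192.0, MS_between = 1064.0. F = 13.3, F_crit ≈ 2.816. Reject H₀.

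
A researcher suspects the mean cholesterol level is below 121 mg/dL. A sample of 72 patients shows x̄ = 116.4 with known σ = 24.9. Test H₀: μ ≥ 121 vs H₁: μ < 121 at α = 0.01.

z = -1.568. Critical value: -2.33. Fail to reject H₀.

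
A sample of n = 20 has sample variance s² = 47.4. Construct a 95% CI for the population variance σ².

df = 19. χ²_{0.025} = 32.852, χ²_{0.975} = 8.907. CI for σ² = ((n-1)s²/χ²_{α/2}, (n-1)s²/χ²_{1-α/2}) = (19·47.4/32.852, 19·47.4/8.907) = (27.41, 101.11)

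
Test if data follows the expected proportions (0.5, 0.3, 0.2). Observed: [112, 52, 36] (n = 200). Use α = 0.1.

Expected: [100.0, 60.0, 40.0]. χ² = 2.907. df = 2, critical = 4.605. Fail to reject H₀.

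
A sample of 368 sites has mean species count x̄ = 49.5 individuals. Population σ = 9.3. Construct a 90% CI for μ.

CI = x̄ ± z*(σ/√n) = 49.5 ± 1.645(9.3/√368) = 49.5 ± 0.8 = (48.7, 50.3)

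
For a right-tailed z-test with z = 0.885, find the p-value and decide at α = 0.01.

p = P(Z > 0.885) = 1 - Φ(0.885) ≈ 0.1881. Since p ≥ 0.01, fail to reject H₀ (not significant) at α = 0.01.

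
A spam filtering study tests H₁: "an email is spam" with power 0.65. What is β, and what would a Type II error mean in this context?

β = 1 - power = 1 - 0.65 = 0.35. A Type II error is failing to reject H₀ when H₀ is false (false negative) — here, failing to conclude that an email is spam when in fact it is true. Consequence: a spam email lands in the inbox.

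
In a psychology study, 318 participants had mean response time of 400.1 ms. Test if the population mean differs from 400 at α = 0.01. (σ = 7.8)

z = (x̄ - μ₀)/(σ/√n) = (400.1 - 400)/(7.8/√318) = 0.229. Critical value: ±2.576. Since |0.229| ≤ 2.576, Fail to reject H₀.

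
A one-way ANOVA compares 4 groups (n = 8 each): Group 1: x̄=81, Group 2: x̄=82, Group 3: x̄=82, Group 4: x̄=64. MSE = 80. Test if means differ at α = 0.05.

Grand mean = 77.25. SS_between = 1878.0, MS_between = 626.0. F = 7.825, F_crit ≈ 2.947. Reject H₀.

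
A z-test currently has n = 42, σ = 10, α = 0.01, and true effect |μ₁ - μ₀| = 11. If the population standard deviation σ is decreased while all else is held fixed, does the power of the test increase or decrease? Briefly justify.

Power increases: a smaller σ shrinks the standard error σ/√n, moving the sampling distribution under H₁ further from the critical value.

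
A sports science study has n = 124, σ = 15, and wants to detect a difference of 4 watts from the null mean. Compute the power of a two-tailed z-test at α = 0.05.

SE = σ/√n = 15/√124 = 1.347. Non-centrality λ = d/SE = 4/1.347 = 2.969. Power ≈ Φ(λ - z_{α/2}) = Φ(2.969 - 1.96) = Φ(1.009) = 0.844.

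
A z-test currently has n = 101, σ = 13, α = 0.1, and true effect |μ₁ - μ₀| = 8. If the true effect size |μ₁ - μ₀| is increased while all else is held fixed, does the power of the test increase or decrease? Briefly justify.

Power increases: a larger true effect increases the non-centrality λ = |μ₁ - μ₀|/(σ/√n).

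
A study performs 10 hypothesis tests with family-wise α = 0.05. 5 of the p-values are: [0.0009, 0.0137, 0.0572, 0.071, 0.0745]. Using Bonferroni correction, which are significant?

Bonferroni α = 0.05/10 = 0.005. Significant p-values: [0.0009]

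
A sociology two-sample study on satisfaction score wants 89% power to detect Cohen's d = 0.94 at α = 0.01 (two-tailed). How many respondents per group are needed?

z_{α/2} = 2.576, z_β = Φ⁻¹(0.89) = 1.227. For large effect (d = 0.94): n per group = 2(z_{α/2} + z_β)²/d² = 2(2.576 + 1.227)²/0.94² = 32.7 → 33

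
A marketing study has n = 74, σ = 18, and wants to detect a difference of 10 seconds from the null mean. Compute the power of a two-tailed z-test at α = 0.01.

SE = σ/√n = 18/√74 = 2.092. Non-centrality λ = d/SE = 10/2.092 = 4.779. Power ≈ Φ(λ - z_{α/2}) = Φ(4.779 - 2.576) = Φ(2.203) = 0.986.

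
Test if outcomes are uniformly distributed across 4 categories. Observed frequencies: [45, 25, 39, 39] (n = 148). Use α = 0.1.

Expected = 37 each. χ² = Σ(O-E)²/E = 5.838. df = 3, critical value = 6.251. Fail to reject H₀.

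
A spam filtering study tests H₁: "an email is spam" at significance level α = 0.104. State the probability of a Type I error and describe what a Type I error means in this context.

P(Type I error) = α = 0.104. A Type I error is rejecting H₀ when H₀ is actually true (false positive) — here, concluding that an email is spam when in fact this is not the case. Consequence: a legitimate email is sent to the spam folder and the user misses it.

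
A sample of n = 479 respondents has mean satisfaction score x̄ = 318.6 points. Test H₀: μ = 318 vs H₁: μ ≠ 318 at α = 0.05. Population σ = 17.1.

z = (x̄ - μ₀)/(σ/√n) = (318.6 - 318)/(17.1/√479) = 0.768. Critical value: ±1.96. Since |0.768| ≤ 1.96, Fail to reject H₀.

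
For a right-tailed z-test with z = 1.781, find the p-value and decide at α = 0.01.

p = P(Z > 1.781) = 1 - Φ(1.781) ≈ 0.0375. Since p ≥ 0.01, fail to reject H₀ (not significant) at α = 0.01.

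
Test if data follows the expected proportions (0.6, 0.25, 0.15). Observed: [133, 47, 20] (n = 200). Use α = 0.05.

Expected: [120.0, 50.0, 30.0]. χ² = 4.922. df = 2, critical = 5.991. Fail to reject H₀.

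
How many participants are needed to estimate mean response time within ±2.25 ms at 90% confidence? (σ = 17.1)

n = (z*σ/E)² = (1.645×17.1/2.25)² = 156.3 → n = 157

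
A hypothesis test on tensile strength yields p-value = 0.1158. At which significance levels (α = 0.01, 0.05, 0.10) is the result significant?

p = 0.1158. Not significant at any of the given levels.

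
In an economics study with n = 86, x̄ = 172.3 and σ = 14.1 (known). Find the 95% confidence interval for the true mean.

CI = x̄ ± z*(σ/√n) = 172.3 ± 1.96(14.1/√86) = 172.3 ± 2.98 = (169.32, 175.28)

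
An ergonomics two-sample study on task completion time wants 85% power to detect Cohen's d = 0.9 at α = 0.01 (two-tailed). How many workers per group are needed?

z_{α/2} = 2.576, z_β = Φ⁻¹(0.85) = 1.036. For large effect (d = 0.9): n per group = 2(z_{α/2} + z_β)²/d² = 2(2.576 + 1.036)²/0.9² = 32.2 → 33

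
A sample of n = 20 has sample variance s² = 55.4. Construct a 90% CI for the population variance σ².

df = 19. χ²_{0.05} = 30.144, χ²_{0.95} = 10.117. CI for σ² = ((n-1)s²/χ²_{α/2}, (n-1)s²/χ²_{1-α/2}) = (19·55.4/30.144, 19·55.4/10.117) = (34.92, 104.04)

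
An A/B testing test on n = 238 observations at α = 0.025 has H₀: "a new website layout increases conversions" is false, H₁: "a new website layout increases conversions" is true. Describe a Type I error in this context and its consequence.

Type I error: rejecting H₀ when it is true — concluding that a new website layout increases conversions when in fact it is not. Consequence: rolling out a layout that doesn't actually help — wasted engineering effort.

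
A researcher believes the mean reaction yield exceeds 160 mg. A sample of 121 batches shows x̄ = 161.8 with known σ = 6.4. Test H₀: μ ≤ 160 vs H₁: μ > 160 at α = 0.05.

z = 3.094. Critical value: 1.645. Reject H₀.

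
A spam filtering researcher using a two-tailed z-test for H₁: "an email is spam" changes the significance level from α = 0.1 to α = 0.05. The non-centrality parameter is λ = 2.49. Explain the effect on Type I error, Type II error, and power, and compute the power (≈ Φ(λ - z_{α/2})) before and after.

Decreasing α from 0.1 to 0.05:
• Type I error rate decreases (α is the Type I rate by definition).
• Critical value moves from z_{α/2} = 1.645 to 1.96, so power = Φ(λ - z_{α/2}) goes from Φ(2.49 - 1.645) = 0.801 to Φ(2.49 - 1.96) = 0.702.
• Type II error rate β = 1 - power therefore increases (0.199 → 0.298).
Appropriate when false positives are costly — here, a legitimate email is sent to the spam folder and the user misses it.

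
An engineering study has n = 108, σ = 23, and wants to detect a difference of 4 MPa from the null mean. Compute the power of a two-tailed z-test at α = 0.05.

SE = σ/√n = 23/√108 = 2.213. Non-centrality λ = d/SE = 4/2.213 = 1.807. Power ≈ Φ(λ - z_{α/2}) = Φ(1.807 - 1.96) = Φ(-0.153) = 0.439.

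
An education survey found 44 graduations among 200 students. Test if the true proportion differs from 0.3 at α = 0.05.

p̂ = 0.22, p₀ = 0.3. z = (p̂ - p₀)/√(p₀(1-p₀)/n) = -2.469. Critical: ±1.96. Reject H₀.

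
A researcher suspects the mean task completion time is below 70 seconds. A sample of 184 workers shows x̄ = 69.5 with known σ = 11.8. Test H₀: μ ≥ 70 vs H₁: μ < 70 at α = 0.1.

z = -0.575. Critical value: -1.28. Fail to reject H₀.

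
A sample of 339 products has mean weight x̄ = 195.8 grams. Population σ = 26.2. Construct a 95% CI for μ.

CI = x̄ ± z*(σ/√n) = 195.8 ± 1.96(26.2/√339) = 195.8 ± 2.79 = (193.01, 198.59)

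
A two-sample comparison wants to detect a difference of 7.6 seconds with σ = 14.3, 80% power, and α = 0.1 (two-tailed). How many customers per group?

n per group = 2(z_α/2 + z_β)²σ²/d² = 2×(1.645 + 0.84)²×14.3²/7.6² = 43.7 → n = 44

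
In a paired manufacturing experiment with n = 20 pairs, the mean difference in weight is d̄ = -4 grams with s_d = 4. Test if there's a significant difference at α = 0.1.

t = d̄/(s_d/√n) = -4/(4/√20) = -4.472. df = 19, critical t = ±1.729. Reject H₀.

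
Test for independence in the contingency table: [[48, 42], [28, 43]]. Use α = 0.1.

χ² = 3.076. df = 1, critical = 2.706. Reject H₀. Variables are dependent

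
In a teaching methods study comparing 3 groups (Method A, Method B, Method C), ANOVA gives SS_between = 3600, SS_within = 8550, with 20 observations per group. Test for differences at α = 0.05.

df_between = 2, df_within = 57. F = MS_between/MS_within = 1800.0/150.0 = 12.0. F_crit ≈ 3.159. Reject H₀. At least one mean differs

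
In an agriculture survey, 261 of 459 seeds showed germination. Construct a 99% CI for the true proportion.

p̂ = 0.569. CI = p̂ ± z*√(p̂(1-p̂)/n) = (0.509, 0.628)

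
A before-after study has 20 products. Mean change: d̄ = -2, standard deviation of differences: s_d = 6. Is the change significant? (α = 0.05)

t = d̄/(s_d/√n) = -2/(6/√20) = -1.491. df = 19, critical t = ±2.093. Fail to reject H₀.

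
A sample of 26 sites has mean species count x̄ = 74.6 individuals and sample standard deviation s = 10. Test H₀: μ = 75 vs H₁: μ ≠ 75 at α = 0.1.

t = (x̄ - μ₀)/(s/√n) = (74.6 - 75)/(10/√26) = -0.204. df = 25, critical t = ±1.708. Fail to reject H₀.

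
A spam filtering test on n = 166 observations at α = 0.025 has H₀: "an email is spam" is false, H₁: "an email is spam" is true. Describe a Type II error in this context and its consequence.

Type II error: failing to reject H₀ when it is false — concluding that an email is spam is not supported when in fact it is. Consequence: a spam email lands in the inbox.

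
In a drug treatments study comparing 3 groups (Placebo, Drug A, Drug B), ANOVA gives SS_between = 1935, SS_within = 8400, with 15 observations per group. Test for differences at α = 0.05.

df_between = 2, df_within = 42. F = MS_between/MS_within = 967.5/200.0 = 4.838. F_crit ≈ 3.22. Reject H₀. At least one mean differs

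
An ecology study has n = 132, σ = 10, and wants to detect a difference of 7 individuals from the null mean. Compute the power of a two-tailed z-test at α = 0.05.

SE = σ/√n = 10/√132 = 0.87. Non-centrality λ = d/SE = 7/0.87 = 8.042. Power ≈ Φ(λ - z_{α/2}) = Φ(8.042 - 1.96) = Φ(6.082) = 1.0.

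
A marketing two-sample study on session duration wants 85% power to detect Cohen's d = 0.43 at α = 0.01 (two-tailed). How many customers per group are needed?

z_{α/2} = 2.576, z_β = Φ⁻¹(0.85) = 1.036. For small effect (d = 0.43): n per group = 2(z_{α/2} + z_β)²/d² = 2(2.576 + 1.036)²/0.43² = 141.1 → 142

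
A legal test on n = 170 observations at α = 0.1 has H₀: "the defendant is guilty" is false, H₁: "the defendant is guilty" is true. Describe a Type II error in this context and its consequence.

Type II error: failing to reject H₀ when it is false — concluding that the defendant is guilty is not supported when in fact it is. Consequence: acquitting a guilty person.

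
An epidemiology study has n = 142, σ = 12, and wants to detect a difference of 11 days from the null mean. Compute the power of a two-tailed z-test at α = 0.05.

SE = σ/√n = 12/√142 = 1.007. Non-centrality λ = d/SE = 11/1.007 = 10.923. Power ≈ Φ(λ - z_{α/2}) = Φ(10.923 - 1.96) = Φ(8.963) = 1.0.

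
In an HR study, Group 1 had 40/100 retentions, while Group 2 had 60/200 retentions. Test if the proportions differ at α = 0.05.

p̂₁ = 0.4, p̂₂ = 0.3, pooled p̂ = 0.333. z = 1.732. Critical: ±1.96. Fail to reject H₀.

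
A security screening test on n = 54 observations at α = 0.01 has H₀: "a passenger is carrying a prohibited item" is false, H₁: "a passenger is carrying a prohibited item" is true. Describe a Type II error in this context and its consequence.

Type II error: failing to reject H₀ when it is false — concluding that a passenger is carrying a prohibited item is not supported when in fact it is. Consequence: letting a prohibited item through — security breach.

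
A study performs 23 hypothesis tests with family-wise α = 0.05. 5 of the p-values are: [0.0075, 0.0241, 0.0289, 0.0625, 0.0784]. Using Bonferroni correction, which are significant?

Bonferroni α = 0.05/23 = 0.00217. None of the given p-values are significant.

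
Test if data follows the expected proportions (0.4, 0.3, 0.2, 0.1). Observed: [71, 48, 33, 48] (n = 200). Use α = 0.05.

Expected: [80.0, 60.0, 40.0, 20.0]. χ² = 43.838. df = 3, critical = 7.815. Reject H₀.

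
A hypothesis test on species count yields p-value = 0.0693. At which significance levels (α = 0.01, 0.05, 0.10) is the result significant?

p = 0.0693. Significant at: α = 0.1.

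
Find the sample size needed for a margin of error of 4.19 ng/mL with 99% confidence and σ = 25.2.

n = (z*σ/E)² = (2.576×25.2/4.19)² = 240.03 → n = 241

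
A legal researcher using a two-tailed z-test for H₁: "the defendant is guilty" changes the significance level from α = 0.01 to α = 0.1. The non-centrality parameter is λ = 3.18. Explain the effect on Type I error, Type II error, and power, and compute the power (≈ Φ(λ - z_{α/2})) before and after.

Increasing α from 0.01 to 0.1:
• Type I error rate increases (α is the Type I rate by definition).
• Critical value moves from z_{α/2} = 2.576 to 1.645, so power = Φ(λ - z_{α/2}) goes from Φ(3.18 - 2.576) = 0.727 to Φ(3.18 - 1.645) = 0.938.
• Type II error rate β = 1 - power therefore decreases (0.273 → 0.062).
Appropriate when false negatives are costly — here, acquitting a guilty person.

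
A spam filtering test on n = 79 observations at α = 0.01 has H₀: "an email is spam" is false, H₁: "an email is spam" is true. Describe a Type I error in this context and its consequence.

Type I error: rejecting H₀ when it is true — concluding that an email is spam when in fact it is not. Consequence: a legitimate email is sent to the spam folder and the user misses it.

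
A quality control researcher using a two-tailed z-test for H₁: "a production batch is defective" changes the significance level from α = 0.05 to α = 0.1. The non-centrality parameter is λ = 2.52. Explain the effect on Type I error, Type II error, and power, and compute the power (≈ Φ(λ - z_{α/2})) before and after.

Increasing α from 0.05 to 0.1:
• Type I error rate increases (α is the Type I rate by definition).
• Critical value moves from z_{α/2} = 1.96 to 1.645, so power = Φ(λ - z_{α/2}) goes from Φ(2.52 - 1.96) = 0.712 to Φ(2.52 - 1.645) = 0.809.
• Type II error rate β = 1 - power therefore decreases (0.288 → 0.191).
Appropriate when false negatives are costly — here, shipping a defective batch — faulty products reach customers.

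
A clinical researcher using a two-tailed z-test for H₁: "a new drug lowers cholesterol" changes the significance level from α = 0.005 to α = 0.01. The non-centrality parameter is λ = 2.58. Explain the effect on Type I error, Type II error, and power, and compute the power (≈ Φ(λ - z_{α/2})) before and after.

Increasing α from 0.005 to 0.01:
• Type I error rate increases (α is the Type I rate by definition).
• Critical value moves from z_{α/2} = 2.807 to 2.576, so power = Φ(λ - z_{α/2}) goes from Φ(2.58 - 2.807) = 0.41 to Φ(2.58 - 2.576) = 0.502.
• Type II error rate β = 1 - power therefore decreases (0.59 → 0.498).
Appropriate when false negatives are costly — here, shelving an effective drug — patients miss out on a treatment that would have helped.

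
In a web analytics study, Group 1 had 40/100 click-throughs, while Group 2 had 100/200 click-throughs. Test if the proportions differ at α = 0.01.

p̂₁ = 0.4, p̂₂ = 0.5, pooled p̂ = 0.467. z = -1.637. Critical: ±2.576. Fail to reject H₀.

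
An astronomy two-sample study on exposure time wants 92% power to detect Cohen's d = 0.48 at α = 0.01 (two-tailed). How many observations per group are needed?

z_{α/2} = 2.576, z_β = Φ⁻¹(0.92) = 1.405. For small effect (d = 0.48): n per group = 2(z_{α/2} + z_β)²/d² = 2(2.576 + 1.405)²/0.48² = 137.6 → 138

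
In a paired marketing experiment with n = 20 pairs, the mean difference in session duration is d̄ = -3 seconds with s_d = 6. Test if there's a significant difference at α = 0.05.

t = d̄/(s_d/√n) = -3/(6/√20) = -2.236. df = 19, critical t = ±2.093. Reject H₀.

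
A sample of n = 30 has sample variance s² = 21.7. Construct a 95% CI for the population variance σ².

df = 29. χ²_{0.025} = 45.722, χ²_{0.975} = 16.047. CI for σ² = ((n-1)s²/χ²_{α/2}, (n-1)s²/χ²_{1-α/2}) = (29·21.7/45.722, 29·21.7/16.047) = (13.76, 39.22)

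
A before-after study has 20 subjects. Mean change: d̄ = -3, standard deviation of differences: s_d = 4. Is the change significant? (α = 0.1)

t = d̄/(s_d/√n) = -3/(4/√20) = -3.354. df = 19, critical t = ±1.729. Reject H₀.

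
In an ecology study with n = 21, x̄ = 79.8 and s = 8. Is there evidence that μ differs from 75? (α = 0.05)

t = (x̄ - μ₀)/(s/√n) = (79.8 - 75)/(8/√21) = 2.75. df = 20, critical t = ±2.086. Reject H₀.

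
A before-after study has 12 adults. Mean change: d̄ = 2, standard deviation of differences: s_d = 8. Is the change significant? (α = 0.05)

t = d̄/(s_d/√n) = 2/(8/√12) = 0.866. df = 11, critical t = ±2.201. Fail to reject H₀.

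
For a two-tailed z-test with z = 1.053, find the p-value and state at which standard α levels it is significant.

p = 2·P(Z > |1.053|) = 2·(1 - Φ(1.053)) ≈ 0.2923. Not significant at any standard level.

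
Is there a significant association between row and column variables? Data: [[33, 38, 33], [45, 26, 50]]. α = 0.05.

χ² = 6.33. df = 2, critical = 5.991. Reject H₀. Variables are dependent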